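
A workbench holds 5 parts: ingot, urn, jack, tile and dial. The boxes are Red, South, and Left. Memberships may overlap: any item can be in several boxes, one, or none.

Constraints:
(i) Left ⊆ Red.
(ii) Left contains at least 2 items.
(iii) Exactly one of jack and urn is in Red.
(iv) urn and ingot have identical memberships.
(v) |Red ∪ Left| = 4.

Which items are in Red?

Red = {dial, ingot, tile, urn}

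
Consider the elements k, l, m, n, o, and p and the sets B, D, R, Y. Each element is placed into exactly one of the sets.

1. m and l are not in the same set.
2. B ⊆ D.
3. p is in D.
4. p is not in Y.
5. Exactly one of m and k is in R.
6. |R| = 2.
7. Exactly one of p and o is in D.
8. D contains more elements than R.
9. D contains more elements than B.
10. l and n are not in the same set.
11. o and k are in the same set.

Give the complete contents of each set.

B = {}; D = {m, n, p}; R = {k, o}; Y = {l}

From (3): p ∈ D.
(7) (exactly one): o ∉ D.
(11): k matches o: k ∉ D.
(2) contrapositive: k ∉ B.
(2) contrapositive: o ∉ B.
Suppose k ∉ R: no assignment then satisfies all the clues, so k ∈ R.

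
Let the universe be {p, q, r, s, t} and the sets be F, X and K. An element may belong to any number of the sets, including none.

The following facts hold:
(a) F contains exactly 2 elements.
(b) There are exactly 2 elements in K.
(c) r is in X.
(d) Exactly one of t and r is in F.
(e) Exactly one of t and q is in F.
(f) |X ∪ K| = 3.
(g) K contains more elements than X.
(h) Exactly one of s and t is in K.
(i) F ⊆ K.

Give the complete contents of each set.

F = {p, t}; X = {r}; K = {p, t}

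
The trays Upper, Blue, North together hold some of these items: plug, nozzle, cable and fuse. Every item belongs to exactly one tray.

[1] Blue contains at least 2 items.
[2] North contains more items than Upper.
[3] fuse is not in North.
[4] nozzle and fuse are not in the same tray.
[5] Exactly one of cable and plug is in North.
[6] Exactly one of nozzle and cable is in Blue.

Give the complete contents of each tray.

Upper = {}; Blue = {cable, fuse}; North = {nozzle, plug}

From (3): fuse ∉ North.
Suppose plug ∈ Upper: no assignment then satisfies all the clues, so plug ∉ Upper.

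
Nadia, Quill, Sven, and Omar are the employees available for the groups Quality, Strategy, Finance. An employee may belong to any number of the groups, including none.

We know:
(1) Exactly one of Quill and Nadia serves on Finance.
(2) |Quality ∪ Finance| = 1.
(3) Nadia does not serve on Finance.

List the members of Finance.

Finance = {Quill}

From (3): Nadia ∉ Finance.
(1) (exactly one): Quill ∈ Finance.
Suppose Sven ∈ Finance: no assignment then satisfies all the clues, so Sven ∉ Finance.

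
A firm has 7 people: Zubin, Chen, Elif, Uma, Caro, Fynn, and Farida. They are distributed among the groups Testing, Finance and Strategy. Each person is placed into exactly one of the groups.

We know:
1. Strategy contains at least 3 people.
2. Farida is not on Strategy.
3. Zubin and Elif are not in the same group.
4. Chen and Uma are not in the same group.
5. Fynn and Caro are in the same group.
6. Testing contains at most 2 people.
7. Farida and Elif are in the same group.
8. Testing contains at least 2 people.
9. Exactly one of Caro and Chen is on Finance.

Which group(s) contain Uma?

Uma: Strategy

From (2): Farida ∉ Strategy.
(7): Elif matches Farida: Elif ∉ Strategy.
Suppose Uma ∈ Testing: no assignment then satisfies all the clues, so Uma ∉ Testing.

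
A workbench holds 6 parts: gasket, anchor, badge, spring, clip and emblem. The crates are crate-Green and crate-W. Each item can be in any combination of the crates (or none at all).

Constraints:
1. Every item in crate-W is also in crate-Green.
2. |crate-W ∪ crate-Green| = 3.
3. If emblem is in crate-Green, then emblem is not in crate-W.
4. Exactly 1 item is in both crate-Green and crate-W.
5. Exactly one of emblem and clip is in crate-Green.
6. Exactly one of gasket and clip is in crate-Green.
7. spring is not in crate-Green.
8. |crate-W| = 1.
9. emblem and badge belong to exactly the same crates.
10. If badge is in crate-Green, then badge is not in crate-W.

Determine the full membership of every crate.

From (7): spring ∉ crate-Green.
(1) contrapositive: spring ∉ crate-W.
Suppose gasket ∉ crate-Green: no assignment then satisfies all the clues, so gasket ∈ crate-Green.

crate-Green = {badge, emblem, gasket}; crate-W = {gasket}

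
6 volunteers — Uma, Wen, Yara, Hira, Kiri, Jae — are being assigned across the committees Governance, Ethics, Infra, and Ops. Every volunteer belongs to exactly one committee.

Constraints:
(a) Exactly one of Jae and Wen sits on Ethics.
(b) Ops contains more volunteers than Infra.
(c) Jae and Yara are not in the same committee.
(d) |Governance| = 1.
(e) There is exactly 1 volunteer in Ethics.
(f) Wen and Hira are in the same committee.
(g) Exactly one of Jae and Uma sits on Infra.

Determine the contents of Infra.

Infra = {Uma}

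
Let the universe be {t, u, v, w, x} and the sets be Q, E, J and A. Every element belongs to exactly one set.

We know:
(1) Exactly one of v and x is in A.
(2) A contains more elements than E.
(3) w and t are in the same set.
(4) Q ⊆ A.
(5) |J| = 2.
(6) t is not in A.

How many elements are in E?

1

From (6): t ∉ A.
(3): w matches t: w ∉ A.
(4) contrapositive: t ∉ Q.
(4) contrapositive: w ∉ Q.
Suppose t ∈ E: no assignment then satisfies all the clues, so t ∉ E.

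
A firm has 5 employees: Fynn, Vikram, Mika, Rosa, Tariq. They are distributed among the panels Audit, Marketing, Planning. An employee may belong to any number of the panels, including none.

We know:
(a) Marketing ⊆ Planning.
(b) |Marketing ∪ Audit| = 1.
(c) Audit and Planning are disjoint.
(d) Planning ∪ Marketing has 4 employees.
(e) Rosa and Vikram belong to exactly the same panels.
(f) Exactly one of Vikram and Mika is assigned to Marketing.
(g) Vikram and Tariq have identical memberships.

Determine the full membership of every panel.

Audit = {}; Marketing = {Mika}; Planning = {Mika, Rosa, Tariq, Vikram}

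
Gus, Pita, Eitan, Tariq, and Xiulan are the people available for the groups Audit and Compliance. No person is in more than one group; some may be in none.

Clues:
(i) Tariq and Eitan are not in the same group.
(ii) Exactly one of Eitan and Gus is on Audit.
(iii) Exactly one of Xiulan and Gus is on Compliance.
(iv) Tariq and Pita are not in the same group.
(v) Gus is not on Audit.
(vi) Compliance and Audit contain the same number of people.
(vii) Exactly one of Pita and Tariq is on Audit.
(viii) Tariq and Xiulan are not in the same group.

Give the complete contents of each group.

Audit = {Eitan, Pita}; Compliance = {Gus, Tariq}

From (v): Gus ∉ Audit.
(ii) (exactly one): Eitan ∈ Audit.
(i): Tariq ∉ Audit.
(vii) (exactly one): Pita ∈ Audit.
Suppose Gus ∉ Compliance: no assignment then satisfies all the clues, so Gus ∈ Compliance.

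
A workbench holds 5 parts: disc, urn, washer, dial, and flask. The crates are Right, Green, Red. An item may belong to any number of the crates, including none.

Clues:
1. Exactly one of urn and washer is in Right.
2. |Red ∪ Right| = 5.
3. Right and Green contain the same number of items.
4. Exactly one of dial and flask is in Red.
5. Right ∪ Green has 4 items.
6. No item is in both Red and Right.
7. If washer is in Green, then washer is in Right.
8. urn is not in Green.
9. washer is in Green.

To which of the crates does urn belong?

From (8): urn ∉ Green.
From (9): washer ∈ Green.
(7): washer ∈ Right.
(1) (exactly one): urn ∉ Right.
(6) (disjoint): washer ∉ Red.
Suppose urn ∉ Red: no assignment then satisfies all the clues, so urn ∈ Red.

urn: Red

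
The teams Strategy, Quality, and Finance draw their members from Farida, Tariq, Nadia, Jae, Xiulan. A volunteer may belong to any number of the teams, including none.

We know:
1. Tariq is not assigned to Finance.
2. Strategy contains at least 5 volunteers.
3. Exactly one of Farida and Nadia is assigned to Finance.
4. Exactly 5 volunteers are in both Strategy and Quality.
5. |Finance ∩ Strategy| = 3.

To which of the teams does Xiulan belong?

Xiulan: Finance, Quality, Strategy

From (1): Tariq ∉ Finance.
(2): only 5 candidates remain for Strategy, so all are in.
Suppose Xiulan ∉ Quality: no assignment then satisfies all the clues, so Xiulan ∈ Quality.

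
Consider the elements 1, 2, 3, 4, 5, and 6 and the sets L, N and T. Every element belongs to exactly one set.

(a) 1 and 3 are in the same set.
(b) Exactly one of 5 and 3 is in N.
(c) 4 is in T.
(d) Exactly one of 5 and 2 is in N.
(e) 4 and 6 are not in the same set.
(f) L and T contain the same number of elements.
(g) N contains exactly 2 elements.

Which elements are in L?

L = {1, 3}

From (c): 4 ∈ T.
(e): 6 ∉ T.
Suppose 1 ∉ L: no assignment then satisfies all the clues, so 1 ∈ L.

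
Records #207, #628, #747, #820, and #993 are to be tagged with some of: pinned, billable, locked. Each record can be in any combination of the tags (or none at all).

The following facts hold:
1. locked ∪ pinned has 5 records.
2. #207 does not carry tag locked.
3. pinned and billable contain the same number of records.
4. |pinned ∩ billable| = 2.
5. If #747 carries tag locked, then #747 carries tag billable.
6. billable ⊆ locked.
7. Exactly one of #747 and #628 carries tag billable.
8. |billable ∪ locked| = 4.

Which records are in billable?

From (2): #207 ∉ locked.
(6) contrapositive: #207 ∉ billable.
Suppose #628 ∈ billable: no assignment then satisfies all the clues, so #628 ∉ billable.

billable = {#747, #820, #993}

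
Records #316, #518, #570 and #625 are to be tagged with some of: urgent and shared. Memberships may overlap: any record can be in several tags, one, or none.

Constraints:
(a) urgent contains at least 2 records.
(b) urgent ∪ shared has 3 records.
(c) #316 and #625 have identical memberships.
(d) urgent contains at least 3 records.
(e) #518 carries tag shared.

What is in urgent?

From (e): #518 ∈ shared.
Suppose #316 ∉ urgent: no assignment then satisfies all the clues, so #316 ∈ urgent.

urgent = {#316, #518, #625}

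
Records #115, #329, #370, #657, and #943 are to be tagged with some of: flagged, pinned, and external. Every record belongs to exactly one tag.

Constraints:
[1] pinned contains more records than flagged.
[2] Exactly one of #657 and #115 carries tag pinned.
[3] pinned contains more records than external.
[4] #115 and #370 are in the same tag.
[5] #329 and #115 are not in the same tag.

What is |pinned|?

3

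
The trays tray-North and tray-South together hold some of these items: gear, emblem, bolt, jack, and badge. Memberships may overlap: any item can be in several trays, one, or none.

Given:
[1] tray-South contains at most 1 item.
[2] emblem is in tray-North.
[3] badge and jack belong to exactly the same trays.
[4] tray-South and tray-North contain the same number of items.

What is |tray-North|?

1

From (2): emblem ∈ tray-North.
Suppose gear ∈ tray-North: no assignment then satisfies all the clues, so gear ∉ tray-North.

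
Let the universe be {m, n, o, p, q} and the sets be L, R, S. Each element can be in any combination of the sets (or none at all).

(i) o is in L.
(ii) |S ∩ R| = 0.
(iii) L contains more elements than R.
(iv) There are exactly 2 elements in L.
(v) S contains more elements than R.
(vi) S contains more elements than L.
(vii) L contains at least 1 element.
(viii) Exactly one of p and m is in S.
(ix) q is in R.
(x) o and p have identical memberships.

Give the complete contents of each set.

L = {o, p}; R = {q}; S = {n, o, p}

From (i): o ∈ L.
From (ix): q ∈ R.
(x): p matches o: p ∈ L.
(iv): L already has 2, so the rest are out.
Suppose m ∈ R: no assignment then satisfies all the clues, so m ∉ R.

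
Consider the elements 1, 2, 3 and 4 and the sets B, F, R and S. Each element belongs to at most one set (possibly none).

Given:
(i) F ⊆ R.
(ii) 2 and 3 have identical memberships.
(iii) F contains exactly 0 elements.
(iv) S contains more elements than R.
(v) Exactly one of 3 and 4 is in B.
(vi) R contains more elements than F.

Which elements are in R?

R = {1}

(iii): F already has 0, so the rest are out.
Suppose 1 ∉ R: no assignment then satisfies all the clues, so 1 ∈ R.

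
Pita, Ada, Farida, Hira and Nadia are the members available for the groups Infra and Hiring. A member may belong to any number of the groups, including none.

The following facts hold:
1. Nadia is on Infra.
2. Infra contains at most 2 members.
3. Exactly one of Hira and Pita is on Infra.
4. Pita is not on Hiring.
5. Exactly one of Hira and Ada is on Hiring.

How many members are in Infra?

2

From (1): Nadia ∈ Infra.
From (4): Pita ∉ Hiring.
Suppose Ada ∈ Infra: no assignment then satisfies all the clues, so Ada ∉ Infra.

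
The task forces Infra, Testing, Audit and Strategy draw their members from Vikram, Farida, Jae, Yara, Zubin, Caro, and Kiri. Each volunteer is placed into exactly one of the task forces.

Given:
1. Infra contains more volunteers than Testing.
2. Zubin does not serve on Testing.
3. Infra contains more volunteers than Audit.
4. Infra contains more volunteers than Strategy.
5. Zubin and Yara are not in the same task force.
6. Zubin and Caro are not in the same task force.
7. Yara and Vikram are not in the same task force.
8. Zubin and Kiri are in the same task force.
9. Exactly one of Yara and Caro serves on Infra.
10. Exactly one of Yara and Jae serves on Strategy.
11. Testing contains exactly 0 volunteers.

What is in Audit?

From (2): Zubin ∉ Testing.
(8): Kiri matches Zubin: Kiri ∉ Testing.
(11): Testing already has 0, so the rest are out.
Suppose Vikram ∈ Audit: no assignment then satisfies all the clues, so Vikram ∉ Audit.

Audit = {Kiri, Zubin}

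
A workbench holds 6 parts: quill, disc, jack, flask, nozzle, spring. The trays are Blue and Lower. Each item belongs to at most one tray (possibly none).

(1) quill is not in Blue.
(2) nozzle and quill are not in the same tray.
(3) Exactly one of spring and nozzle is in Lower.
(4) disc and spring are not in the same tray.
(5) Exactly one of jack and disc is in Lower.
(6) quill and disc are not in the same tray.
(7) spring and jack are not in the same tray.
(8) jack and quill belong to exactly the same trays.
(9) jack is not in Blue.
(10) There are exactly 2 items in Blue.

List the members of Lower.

Lower = {disc, nozzle}

From (1): quill ∉ Blue.
From (9): jack ∉ Blue.
Suppose quill ∈ Lower: no assignment then satisfies all the clues, so quill ∉ Lower.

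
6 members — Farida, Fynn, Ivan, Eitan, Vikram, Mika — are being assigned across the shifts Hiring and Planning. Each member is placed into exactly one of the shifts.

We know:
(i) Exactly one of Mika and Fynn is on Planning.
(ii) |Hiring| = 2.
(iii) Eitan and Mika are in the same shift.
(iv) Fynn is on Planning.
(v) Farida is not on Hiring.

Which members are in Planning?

Planning = {Farida, Fynn, Ivan, Vikram}

From (iv): Fynn ∈ Planning.
From (v): Farida ∉ Hiring.
(i) (exactly one): Mika ∉ Planning.
(iii): Eitan matches Mika: Eitan ∉ Planning.
Only one shift left: Farida ∈ Planning.
Only one shift left: Eitan ∈ Hiring.
Only one shift left: Mika ∈ Hiring.
(ii): Hiring already has 2, so the rest are out.
Only one shift left: Ivan ∈ Planning.
Only one shift left: Vikram ∈ Planning.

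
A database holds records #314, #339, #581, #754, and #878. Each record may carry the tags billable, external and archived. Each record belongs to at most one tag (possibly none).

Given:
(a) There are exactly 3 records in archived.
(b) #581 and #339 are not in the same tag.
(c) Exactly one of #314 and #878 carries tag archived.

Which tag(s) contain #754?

#754: archived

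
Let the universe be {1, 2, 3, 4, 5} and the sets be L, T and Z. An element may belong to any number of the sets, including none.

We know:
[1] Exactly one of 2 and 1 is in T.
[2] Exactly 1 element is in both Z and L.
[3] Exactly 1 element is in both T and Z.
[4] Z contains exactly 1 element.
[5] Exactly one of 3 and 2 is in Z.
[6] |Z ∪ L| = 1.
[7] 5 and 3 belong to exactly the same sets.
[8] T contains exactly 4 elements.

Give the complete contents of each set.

L = {2}; T = {2, 3, 4, 5}; Z = {2}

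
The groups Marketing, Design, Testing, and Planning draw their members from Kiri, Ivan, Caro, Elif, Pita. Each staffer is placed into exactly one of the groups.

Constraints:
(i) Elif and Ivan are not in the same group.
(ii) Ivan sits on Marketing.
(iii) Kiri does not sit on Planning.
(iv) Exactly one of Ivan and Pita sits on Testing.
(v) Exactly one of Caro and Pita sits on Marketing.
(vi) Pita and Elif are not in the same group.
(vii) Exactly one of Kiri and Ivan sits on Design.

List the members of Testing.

From (ii): Ivan ∈ Marketing.
From (iii): Kiri ∉ Planning.
(i): Elif ∉ Marketing.
(iv) (exactly one): Pita ∈ Testing.
(v) (exactly one): Caro ∈ Marketing.
(vi): Elif ∉ Testing.
(vii) (exactly one): Kiri ∈ Design.

Testing = {Pita}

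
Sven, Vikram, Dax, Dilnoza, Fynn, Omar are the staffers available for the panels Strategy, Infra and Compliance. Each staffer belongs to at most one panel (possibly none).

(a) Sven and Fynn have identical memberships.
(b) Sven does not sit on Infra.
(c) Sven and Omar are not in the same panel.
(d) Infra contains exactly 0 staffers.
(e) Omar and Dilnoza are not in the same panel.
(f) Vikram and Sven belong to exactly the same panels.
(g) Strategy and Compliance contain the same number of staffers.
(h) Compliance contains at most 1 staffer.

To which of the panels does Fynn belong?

Fynn: none

From (b): Sven ∉ Infra.
(a): Fynn matches Sven: Fynn ∉ Infra.
(d): Infra already has 0, so the rest are out.
Suppose Fynn ∈ Strategy: no assignment then satisfies all the clues, so Fynn ∉ Strategy.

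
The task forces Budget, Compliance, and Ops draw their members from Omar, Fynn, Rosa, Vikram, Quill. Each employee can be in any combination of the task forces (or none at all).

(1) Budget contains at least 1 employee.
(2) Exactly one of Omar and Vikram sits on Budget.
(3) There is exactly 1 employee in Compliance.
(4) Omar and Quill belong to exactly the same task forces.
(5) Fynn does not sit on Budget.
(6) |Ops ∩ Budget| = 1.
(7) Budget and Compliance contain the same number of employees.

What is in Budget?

Budget = {Vikram}

From (5): Fynn ∉ Budget.
Suppose Omar ∈ Budget: no assignment then satisfies all the clues, so Omar ∉ Budget.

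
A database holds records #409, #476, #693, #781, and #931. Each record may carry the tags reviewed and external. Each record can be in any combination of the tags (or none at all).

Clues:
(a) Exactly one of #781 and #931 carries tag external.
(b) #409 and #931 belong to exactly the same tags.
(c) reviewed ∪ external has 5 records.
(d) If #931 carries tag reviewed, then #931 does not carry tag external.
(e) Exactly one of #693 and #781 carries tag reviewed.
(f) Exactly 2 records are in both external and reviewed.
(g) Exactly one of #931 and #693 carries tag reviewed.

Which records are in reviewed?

reviewed = {#409, #476, #781, #931}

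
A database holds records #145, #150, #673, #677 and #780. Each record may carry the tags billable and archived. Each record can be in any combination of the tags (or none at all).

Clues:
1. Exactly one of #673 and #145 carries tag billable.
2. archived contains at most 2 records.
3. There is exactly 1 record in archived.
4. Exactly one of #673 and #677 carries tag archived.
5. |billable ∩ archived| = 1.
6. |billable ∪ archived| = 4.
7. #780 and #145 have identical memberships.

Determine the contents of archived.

archived = {#677}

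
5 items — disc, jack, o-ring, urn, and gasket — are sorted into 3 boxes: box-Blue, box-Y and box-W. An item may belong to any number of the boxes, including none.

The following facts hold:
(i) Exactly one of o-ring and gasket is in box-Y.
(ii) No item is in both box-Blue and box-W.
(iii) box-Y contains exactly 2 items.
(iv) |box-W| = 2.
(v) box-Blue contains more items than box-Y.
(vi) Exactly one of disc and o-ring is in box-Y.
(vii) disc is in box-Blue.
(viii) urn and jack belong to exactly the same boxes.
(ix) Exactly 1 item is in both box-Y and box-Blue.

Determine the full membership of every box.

box-Blue = {disc, jack, urn}; box-Y = {disc, gasket}; box-W = {gasket, o-ring}

From (vii): disc ∈ box-Blue.
(ii) (disjoint): disc ∉ box-W.
Suppose disc ∉ box-Y: no assignment then satisfies all the clues, so disc ∈ box-Y.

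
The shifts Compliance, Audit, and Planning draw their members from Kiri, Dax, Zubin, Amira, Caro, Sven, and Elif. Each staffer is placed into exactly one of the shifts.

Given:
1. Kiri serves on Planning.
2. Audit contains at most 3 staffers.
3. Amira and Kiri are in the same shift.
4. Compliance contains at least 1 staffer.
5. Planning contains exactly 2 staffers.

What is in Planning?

Planning = {Amira, Kiri}

From (1): Kiri ∈ Planning.
(3): Amira matches Kiri: Amira ∉ Compliance.
(3): Amira matches Kiri: Amira ∉ Audit.
(3): Amira matches Kiri: Amira ∈ Planning.
(5): Planning already has 2, so the rest are out.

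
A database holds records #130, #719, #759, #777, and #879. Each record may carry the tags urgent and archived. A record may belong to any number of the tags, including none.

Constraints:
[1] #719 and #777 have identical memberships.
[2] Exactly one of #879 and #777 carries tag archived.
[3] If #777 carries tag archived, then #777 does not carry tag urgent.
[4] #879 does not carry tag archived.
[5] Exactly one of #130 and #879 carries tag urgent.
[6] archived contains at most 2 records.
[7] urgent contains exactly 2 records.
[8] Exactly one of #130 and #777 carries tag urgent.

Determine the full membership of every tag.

From (4): #879 ∉ archived.
(2) (exactly one): #777 ∈ archived.
(3): #777 ∉ urgent.
(8) (exactly one): #130 ∈ urgent.
(1): #719 matches #777: #719 ∉ urgent.
(1): #719 matches #777: #719 ∈ archived.
(5) (exactly one): #879 ∉ urgent.
(6): archived already has 2, so the rest are out.
(7): only 2 candidates remain for urgent, so all are in.

urgent = {#130, #759}; archived = {#719, #777}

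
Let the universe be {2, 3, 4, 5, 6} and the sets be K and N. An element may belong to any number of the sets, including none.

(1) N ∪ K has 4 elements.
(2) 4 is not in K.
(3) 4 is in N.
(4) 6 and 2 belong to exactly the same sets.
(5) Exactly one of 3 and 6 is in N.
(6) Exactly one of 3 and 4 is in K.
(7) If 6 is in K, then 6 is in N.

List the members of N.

N = {2, 4, 6}

From (2): 4 ∉ K.
From (3): 4 ∈ N.
(6) (exactly one): 3 ∈ K.
Suppose 2 ∉ N: no assignment then satisfies all the clues, so 2 ∈ N.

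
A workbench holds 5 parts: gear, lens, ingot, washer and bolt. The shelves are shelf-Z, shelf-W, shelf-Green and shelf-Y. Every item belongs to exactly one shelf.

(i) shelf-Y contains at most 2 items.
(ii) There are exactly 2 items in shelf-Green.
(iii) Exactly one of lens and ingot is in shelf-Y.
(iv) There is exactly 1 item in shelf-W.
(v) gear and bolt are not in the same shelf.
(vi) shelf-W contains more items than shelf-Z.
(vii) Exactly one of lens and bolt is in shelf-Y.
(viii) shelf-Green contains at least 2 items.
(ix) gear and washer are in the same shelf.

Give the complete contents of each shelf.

shelf-Z = {}; shelf-W = {lens}; shelf-Green = {gear, washer}; shelf-Y = {bolt, ingot}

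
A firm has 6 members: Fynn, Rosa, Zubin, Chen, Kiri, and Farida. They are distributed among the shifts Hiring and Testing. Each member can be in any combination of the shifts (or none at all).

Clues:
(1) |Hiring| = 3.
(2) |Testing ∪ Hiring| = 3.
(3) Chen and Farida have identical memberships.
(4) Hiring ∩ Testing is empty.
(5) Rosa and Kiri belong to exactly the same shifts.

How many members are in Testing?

0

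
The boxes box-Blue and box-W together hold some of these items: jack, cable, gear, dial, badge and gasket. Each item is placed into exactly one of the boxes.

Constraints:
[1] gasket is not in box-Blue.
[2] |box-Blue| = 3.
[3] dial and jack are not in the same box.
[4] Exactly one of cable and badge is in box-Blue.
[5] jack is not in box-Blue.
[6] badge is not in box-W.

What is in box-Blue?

box-Blue = {badge, dial, gear}

From (1): gasket ∉ box-Blue.
From (5): jack ∉ box-Blue.
From (6): badge ∉ box-W.
Only one box left: jack ∈ box-W.
Only one box left: badge ∈ box-Blue.
Only one box left: gasket ∈ box-W.
(3): dial ∉ box-W.
(4) (exactly one): cable ∉ box-Blue.
Only one box left: cable ∈ box-W.
Only one box left: dial ∈ box-Blue.
(2): only 3 candidates remain for box-Blue, so all are in.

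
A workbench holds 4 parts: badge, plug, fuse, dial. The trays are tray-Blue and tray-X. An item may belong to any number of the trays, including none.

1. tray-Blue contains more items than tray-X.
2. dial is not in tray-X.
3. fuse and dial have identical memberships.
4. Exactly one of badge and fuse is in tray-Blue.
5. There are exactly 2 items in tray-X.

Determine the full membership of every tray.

tray-Blue = {dial, fuse, plug}; tray-X = {badge, plug}

From (2): dial ∉ tray-X.
(3): fuse matches dial: fuse ∉ tray-X.
(5): only 2 candidates remain for tray-X, so all are in.
Suppose badge ∈ tray-Blue: no assignment then satisfies all the clues, so badge ∉ tray-Blue.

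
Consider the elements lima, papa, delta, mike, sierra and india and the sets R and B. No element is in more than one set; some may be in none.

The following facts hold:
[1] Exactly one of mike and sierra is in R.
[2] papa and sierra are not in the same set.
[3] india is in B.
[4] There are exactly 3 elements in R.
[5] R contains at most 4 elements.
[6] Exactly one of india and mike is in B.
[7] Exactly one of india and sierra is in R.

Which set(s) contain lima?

From (3): india ∈ B.
(6) (exactly one): mike ∉ B.
(7) (exactly one): sierra ∈ R.
(1) (exactly one): mike ∉ R.
(2): papa ∉ R.
(4): only 3 candidates remain for R, so all are in.

lima: R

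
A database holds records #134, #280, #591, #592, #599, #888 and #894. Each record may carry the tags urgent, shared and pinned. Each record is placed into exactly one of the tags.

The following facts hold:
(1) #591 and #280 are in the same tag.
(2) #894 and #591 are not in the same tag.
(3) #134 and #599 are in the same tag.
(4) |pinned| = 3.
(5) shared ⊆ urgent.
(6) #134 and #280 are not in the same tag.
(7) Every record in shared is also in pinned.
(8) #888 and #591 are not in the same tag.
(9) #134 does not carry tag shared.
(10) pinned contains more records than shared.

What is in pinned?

pinned = {#280, #591, #592}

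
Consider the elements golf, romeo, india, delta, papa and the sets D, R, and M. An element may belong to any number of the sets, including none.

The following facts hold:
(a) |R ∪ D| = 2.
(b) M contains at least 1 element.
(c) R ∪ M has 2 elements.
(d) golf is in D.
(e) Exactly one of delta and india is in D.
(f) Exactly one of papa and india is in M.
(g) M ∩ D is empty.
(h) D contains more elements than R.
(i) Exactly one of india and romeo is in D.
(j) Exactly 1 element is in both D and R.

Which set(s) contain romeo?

From (d): golf ∈ D.
(g) (disjoint): golf ∉ M.
Suppose romeo ∈ D: no assignment then satisfies all the clues, so romeo ∉ D.

romeo: none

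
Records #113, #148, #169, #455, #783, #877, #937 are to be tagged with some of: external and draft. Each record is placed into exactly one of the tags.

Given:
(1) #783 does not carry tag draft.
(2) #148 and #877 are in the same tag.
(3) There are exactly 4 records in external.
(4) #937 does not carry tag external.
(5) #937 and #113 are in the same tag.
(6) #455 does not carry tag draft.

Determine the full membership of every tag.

From (1): #783 ∉ draft.
From (4): #937 ∉ external.
From (6): #455 ∉ draft.
(5): #113 matches #937: #113 ∉ external.
Only one tag left: #113 ∈ draft.
Only one tag left: #455 ∈ external.
Only one tag left: #783 ∈ external.
Only one tag left: #937 ∈ draft.
Suppose #148 ∉ external: no assignment then satisfies all the clues, so #148 ∈ external.

external = {#148, #455, #783, #877}; draft = {#113, #169, #937}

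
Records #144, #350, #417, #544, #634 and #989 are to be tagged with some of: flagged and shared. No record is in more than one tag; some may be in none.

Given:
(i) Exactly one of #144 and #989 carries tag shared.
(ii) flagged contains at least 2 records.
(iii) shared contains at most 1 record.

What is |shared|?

1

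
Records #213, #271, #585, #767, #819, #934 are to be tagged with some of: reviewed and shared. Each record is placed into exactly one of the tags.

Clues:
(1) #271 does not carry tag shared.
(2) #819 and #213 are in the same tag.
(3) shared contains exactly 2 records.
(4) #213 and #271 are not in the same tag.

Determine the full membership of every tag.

From (1): #271 ∉ shared.
Only one tag left: #271 ∈ reviewed.
(4): #213 ∉ reviewed.
Only one tag left: #213 ∈ shared.
(2): #819 matches #213: #819 ∉ reviewed.
(2): #819 matches #213: #819 ∈ shared.
(3): shared already has 2, so the rest are out.
Only one tag left: #585 ∈ reviewed.
Only one tag left: #767 ∈ reviewed.
Only one tag left: #934 ∈ reviewed.

reviewed = {#271, #585, #767, #934}; shared = {#213, #819}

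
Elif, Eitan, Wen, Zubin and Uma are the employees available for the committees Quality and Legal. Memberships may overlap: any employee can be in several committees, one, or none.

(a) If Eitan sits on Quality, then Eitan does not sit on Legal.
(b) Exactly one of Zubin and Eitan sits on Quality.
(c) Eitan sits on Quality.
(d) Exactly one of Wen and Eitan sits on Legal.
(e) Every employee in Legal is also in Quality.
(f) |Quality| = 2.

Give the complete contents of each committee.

Quality = {Eitan, Wen}; Legal = {Wen}

From (c): Eitan ∈ Quality.
(a): Eitan ∉ Legal.
(b) (exactly one): Zubin ∉ Quality.
(d) (exactly one): Wen ∈ Legal.
(e) with Wen ∈ Legal: Wen ∈ Quality.
(e) contrapositive: Zubin ∉ Legal.
(f): Quality already has 2, so the rest are out.
(e) contrapositive: Elif ∉ Legal.
(e) contrapositive: Uma ∉ Legal.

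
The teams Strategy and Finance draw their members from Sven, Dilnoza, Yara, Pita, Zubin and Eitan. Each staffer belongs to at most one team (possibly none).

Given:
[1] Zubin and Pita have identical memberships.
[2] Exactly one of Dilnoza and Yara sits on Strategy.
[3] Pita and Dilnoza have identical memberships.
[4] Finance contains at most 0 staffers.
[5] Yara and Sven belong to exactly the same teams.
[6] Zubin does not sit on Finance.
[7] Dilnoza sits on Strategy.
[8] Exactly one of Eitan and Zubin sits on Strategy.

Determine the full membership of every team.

Strategy = {Dilnoza, Pita, Zubin}; Finance = {}

From (6): Zubin ∉ Finance.
From (7): Dilnoza ∈ Strategy.
(1): Pita matches Zubin: Pita ∉ Finance.
(2) (exactly one): Yara ∉ Strategy.
(3): Pita matches Dilnoza: Pita ∈ Strategy.
(4): Finance already has 0, so the rest are out.
(5): Sven matches Yara: Sven ∉ Strategy.
(1): Zubin matches Pita: Zubin ∈ Strategy.
(8) (exactly one): Eitan ∉ Strategy.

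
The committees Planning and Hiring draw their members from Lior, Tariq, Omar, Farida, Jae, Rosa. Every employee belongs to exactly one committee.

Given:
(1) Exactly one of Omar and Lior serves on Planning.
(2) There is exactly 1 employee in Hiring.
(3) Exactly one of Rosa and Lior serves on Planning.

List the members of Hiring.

Hiring = {Lior}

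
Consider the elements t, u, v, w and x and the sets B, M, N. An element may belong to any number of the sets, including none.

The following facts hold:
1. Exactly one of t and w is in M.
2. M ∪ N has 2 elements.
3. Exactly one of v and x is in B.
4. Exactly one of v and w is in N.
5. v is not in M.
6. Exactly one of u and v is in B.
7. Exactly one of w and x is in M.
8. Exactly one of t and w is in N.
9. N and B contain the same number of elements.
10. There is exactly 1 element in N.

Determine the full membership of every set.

B = {v}; M = {u, w}; N = {w}

From (5): v ∉ M.
Suppose t ∈ B: no assignment then satisfies all the clues, so t ∉ B.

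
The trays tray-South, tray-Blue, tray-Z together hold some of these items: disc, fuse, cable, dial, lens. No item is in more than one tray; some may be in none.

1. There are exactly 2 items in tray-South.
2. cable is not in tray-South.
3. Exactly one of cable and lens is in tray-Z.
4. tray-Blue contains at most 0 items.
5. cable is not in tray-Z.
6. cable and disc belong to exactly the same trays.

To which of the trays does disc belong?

From (2): cable ∉ tray-South.
From (5): cable ∉ tray-Z.
(3) (exactly one): lens ∈ tray-Z.
(4): tray-Blue already has 0, so the rest are out.
(6): disc matches cable: disc ∉ tray-South.
(6): disc matches cable: disc ∉ tray-Z.
(1): only 2 candidates remain for tray-South, so all are in.

disc: none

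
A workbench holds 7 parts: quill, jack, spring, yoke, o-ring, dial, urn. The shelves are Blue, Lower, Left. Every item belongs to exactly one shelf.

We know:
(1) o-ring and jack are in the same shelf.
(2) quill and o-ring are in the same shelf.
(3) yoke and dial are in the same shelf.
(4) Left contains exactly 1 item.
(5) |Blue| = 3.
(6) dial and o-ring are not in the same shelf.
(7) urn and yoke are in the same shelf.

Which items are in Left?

Left = {spring}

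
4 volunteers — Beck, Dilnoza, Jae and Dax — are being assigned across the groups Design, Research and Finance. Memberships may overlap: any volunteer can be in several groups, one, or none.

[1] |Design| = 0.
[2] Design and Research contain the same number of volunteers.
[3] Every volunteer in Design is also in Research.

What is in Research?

Research = {}

(1): Design already has 0, so the rest are out.
Suppose Beck ∈ Research: no assignment then satisfies all the clues, so Beck ∉ Research.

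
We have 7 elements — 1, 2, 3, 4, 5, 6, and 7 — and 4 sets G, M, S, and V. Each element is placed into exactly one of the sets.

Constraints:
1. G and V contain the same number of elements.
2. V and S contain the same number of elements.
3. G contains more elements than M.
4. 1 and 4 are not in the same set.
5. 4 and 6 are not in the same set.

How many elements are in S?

2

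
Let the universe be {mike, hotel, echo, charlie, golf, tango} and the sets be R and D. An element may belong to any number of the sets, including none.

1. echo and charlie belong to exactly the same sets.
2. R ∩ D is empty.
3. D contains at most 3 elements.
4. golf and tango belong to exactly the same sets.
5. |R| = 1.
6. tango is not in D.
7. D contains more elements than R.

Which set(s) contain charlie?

charlie: D

From (6): tango ∉ D.
(4): golf matches tango: golf ∉ D.
Suppose charlie ∈ R: no assignment then satisfies all the clues, so charlie ∉ R.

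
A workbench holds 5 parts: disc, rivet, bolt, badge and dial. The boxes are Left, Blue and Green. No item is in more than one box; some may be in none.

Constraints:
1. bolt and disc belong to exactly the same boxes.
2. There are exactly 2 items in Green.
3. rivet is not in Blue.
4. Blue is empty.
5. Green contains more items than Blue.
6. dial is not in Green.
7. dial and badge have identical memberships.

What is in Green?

Green = {bolt, disc}

From (3): rivet ∉ Blue.
From (6): dial ∉ Green.
(4): Blue already has 0, so the rest are out.
(7): badge matches dial: badge ∉ Green.
Suppose disc ∉ Green: no assignment then satisfies all the clues, so disc ∈ Green.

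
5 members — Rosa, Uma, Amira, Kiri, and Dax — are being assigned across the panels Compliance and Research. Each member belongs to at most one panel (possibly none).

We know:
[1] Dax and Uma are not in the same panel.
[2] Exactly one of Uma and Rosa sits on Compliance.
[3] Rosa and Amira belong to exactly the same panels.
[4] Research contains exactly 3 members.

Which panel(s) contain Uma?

Uma: Compliance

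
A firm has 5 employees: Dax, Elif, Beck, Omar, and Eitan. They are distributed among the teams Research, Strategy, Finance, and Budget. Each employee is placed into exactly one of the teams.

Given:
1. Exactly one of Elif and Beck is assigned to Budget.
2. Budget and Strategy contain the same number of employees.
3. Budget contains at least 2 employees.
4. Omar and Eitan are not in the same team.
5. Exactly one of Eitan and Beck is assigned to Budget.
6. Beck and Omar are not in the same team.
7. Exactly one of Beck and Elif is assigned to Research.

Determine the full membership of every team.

Research = {Beck}; Strategy = {Dax, Omar}; Finance = {}; Budget = {Eitan, Elif}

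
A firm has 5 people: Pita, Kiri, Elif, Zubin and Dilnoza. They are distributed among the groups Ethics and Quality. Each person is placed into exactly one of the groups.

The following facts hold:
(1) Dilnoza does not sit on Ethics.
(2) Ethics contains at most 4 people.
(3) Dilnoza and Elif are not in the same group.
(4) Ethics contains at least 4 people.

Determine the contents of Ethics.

Ethics = {Elif, Kiri, Pita, Zubin}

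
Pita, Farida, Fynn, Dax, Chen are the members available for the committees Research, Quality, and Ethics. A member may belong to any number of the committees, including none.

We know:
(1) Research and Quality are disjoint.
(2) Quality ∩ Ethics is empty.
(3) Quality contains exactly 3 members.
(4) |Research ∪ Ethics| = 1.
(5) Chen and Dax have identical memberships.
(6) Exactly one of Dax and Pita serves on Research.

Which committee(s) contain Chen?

Chen: Quality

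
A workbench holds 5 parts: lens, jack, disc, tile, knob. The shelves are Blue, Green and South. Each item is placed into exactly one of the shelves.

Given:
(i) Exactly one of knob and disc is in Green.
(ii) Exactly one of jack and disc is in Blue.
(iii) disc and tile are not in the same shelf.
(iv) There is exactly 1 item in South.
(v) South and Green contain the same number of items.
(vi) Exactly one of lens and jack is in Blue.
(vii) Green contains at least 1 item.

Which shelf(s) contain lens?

lens: South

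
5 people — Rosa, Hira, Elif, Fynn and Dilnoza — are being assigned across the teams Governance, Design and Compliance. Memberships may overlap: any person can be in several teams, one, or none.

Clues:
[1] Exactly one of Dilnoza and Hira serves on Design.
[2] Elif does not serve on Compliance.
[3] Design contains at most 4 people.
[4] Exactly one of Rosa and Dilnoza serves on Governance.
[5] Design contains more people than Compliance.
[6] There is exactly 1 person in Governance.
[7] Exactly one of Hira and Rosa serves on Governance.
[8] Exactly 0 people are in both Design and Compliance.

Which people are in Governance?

Governance = {Rosa}

From (2): Elif ∉ Compliance.
Suppose Rosa ∉ Governance: no assignment then satisfies all the clues, so Rosa ∈ Governance.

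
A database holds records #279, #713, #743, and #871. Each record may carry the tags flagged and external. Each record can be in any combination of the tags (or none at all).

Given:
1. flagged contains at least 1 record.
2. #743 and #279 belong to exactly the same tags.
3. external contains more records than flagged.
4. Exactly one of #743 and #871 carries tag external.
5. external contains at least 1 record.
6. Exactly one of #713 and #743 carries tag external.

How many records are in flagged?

1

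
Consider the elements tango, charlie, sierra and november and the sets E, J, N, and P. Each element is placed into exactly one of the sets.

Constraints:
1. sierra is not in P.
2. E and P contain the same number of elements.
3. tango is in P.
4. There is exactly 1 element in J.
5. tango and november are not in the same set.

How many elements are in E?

1

From (1): sierra ∉ P.
From (3): tango ∈ P.
(5): november ∉ P.
Suppose charlie ∈ P: no assignment then satisfies all the clues, so charlie ∉ P.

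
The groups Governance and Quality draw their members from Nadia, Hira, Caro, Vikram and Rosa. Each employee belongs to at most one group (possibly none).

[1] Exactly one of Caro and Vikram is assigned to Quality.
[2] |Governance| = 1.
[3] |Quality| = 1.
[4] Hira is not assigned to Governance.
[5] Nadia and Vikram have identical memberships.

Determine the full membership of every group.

Governance = {Rosa}; Quality = {Caro}

From (4): Hira ∉ Governance.
Suppose Nadia ∈ Governance: no assignment then satisfies all the clues, so Nadia ∉ Governance.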